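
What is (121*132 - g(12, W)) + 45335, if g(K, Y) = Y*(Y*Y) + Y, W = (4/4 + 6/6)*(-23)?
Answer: 158689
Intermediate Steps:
W = -46 (W = (4*(1/4) + 6*(1/6))*(-23) = (1 + 1)*(-23) = 2*(-23) = -46)
g(K, Y) = Y + Y**3 (g(K, Y) = Y*Y**2 + Y = Y**3 + Y = Y + Y**3)
(121*132 - g(12, W)) + 45335 = (121*132 - (-46 + (-46)**3)) + 45335 = (15972 - (-46 - 97336)) + 45335 = (15972 - 1*(-97382)) + 45335 = (15972 + 97382) + 45335 = 113354 + 45335 = 158689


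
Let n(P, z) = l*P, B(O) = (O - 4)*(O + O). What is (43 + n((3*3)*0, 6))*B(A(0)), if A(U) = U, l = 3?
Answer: 0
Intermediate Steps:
B(O) = 2*O*(-4 + O) (B(O) = (-4 + O)*(2*O) = 2*O*(-4 + O))
n(P, z) = 3*P
(43 + n((3*3)*0, 6))*B(A(0)) = (43 + 3*((3*3)*0))*(2*0*(-4 + 0)) = (43 + 3*(9*0))*(2*0*(-4)) = (43 + 3*0)*0 = (43 + 0)*0 = 43*0 = 0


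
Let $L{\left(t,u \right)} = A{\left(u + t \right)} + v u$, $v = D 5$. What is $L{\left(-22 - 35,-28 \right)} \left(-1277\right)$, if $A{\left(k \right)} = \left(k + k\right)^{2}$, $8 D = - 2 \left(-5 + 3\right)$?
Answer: $-36815910$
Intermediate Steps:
$D = \frac{1}{2}$ ($D = \frac{\left(-2\right) \left(-5 + 3\right)}{8} = \frac{\left(-2\right) \left(-2\right)}{8} = \frac{1}{8} \cdot 4 = \frac{1}{2} \approx 0.5$)
$A{\left(k \right)} = 4 k^{2}$ ($A{\left(k \right)} = \left(2 k\right)^{2} = 4 k^{2}$)
$v = \frac{5}{2}$ ($v = \frac{1}{2} \cdot 5 = \frac{5}{2} \approx 2.5$)
$L{\left(t,u \right)} = 4 \left(t + u\right)^{2} + \frac{5 u}{2}$ ($L{\left(t,u \right)} = 4 \left(u + t\right)^{2} + \frac{5 u}{2} = 4 \left(t + u\right)^{2} + \frac{5 u}{2}$)
$L{\left(-22 - 35,-28 \right)} \left(-1277\right) = \left(4 \left(\left(-22 - 35\right) - 28\right)^{2} + \frac{5}{2} \left(-28\right)\right) \left(-1277\right) = \left(4 \left(\left(-22 - 35\right) - 28\right)^{2} - 70\right) \left(-1277\right) = \left(4 \left(-57 - 28\right)^{2} - 70\right) \left(-1277\right) = \left(4 \left(-85\right)^{2} - 70\right) \left(-1277\right) = \left(4 \cdot 7225 - 70\right) \left(-1277\right) = \left(28900 - 70\right) \left(-1277\right) = 28830 \left(-1277\right) = -36815910$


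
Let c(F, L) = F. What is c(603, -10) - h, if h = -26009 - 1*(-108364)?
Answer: -81752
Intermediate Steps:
h = 82355 (h = -26009 + 108364 = 82355)
c(603, -10) - h = 603 - 1*82355 = 603 - 82355 = -81752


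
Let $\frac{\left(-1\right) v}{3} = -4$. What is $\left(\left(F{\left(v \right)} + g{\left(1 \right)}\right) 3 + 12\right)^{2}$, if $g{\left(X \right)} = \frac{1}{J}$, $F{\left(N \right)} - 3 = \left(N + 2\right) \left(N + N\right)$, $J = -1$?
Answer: $1052676$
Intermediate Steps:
$v = 12$ ($v = \left(-3\right) \left(-4\right) = 12$)
$F{\left(N \right)} = 3 + 2 N \left(2 + N\right)$ ($F{\left(N \right)} = 3 + \left(N + 2\right) \left(N + N\right) = 3 + \left(2 + N\right) 2 N = 3 + 2 N \left(2 + N\right)$)
$g{\left(X \right)} = -1$ ($g{\left(X \right)} = \frac{1}{-1} = -1$)
$\left(\left(F{\left(v \right)} + g{\left(1 \right)}\right) 3 + 12\right)^{2} = \left(\left(\left(3 + 2 \cdot 12^{2} + 4 \cdot 12\right) - 1\right) 3 + 12\right)^{2} = \left(\left(\left(3 + 2 \cdot 144 + 48\right) - 1\right) 3 + 12\right)^{2} = \left(\left(\left(3 + 288 + 48\right) - 1\right) 3 + 12\right)^{2} = \left(\left(339 - 1\right) 3 + 12\right)^{2} = \left(338 \cdot 3 + 12\right)^{2} = \left(1014 + 12\right)^{2} = 1026^{2} = 1052676$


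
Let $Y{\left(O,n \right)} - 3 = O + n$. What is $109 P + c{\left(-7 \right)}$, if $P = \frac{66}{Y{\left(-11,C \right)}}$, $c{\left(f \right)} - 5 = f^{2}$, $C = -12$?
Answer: $- \frac{3057}{10} \approx -305.7$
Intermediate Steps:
$c{\left(f \right)} = 5 + f^{2}$
$Y{\left(O,n \right)} = 3 + O + n$ ($Y{\left(O,n \right)} = 3 + \left(O + n\right) = 3 + O + n$)
$P = - \frac{33}{10}$ ($P = \frac{66}{3 - 11 - 12} = \frac{66}{-20} = 66 \left(- \frac{1}{20}\right) = - \frac{33}{10} \approx -3.3$)
$109 P + c{\left(-7 \right)} = 109 \left(- \frac{33}{10}\right) + \left(5 + \left(-7\right)^{2}\right) = - \frac{3597}{10} + \left(5 + 49\right) = - \frac{3597}{10} + 54 = - \frac{3057}{10}$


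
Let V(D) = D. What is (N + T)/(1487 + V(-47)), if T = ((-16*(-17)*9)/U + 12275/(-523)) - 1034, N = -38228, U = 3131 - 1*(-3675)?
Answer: -23306140717/854289120 ≈ -27.281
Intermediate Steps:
U = 6806 (U = 3131 + 3675 = 6806)
T = -1881412819/1779769 (T = ((-16*(-17)*9)/6806 + 12275/(-523)) - 1034 = ((272*9)*(1/6806) + 12275*(-1/523)) - 1034 = (2448*(1/6806) - 12275/523) - 1034 = (1224/3403 - 12275/523) - 1034 = -41131673/1779769 - 1034 = -1881412819/1779769 ≈ -1057.1)
(N + T)/(1487 + V(-47)) = (-38228 - 1881412819/1779769)/(1487 - 47) = -69918422151/1779769/1440 = -69918422151/1779769*1/1440 = -23306140717/854289120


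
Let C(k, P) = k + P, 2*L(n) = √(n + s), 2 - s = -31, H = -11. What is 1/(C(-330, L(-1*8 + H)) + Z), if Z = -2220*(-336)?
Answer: 1491180/1111808896193 - √14/1111808896193 ≈ 1.3412e-6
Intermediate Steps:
s = 33 (s = 2 - 1*(-31) = 2 + 31 = 33)
Z = 745920
L(n) = √(33 + n)/2 (L(n) = √(n + 33)/2 = √(33 + n)/2)
C(k, P) = P + k
1/(C(-330, L(-1*8 + H)) + Z) = 1/((√(33 + (-1*8 - 11))/2 - 330) + 745920) = 1/((√(33 + (-8 - 11))/2 - 330) + 745920) = 1/((√(33 - 19)/2 - 330) + 745920) = 1/((√14/2 - 330) + 745920) = 1/((-330 + √14/2) + 745920) = 1/(745590 + √14/2)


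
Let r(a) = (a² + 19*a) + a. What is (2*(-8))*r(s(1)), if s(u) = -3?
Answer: 816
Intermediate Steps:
r(a) = a² + 20*a
(2*(-8))*r(s(1)) = (2*(-8))*(-3*(20 - 3)) = -(-48)*17 = -16*(-51) = 816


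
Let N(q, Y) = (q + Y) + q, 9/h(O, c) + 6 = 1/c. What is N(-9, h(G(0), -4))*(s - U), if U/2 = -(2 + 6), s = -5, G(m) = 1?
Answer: -5346/25 ≈ -213.84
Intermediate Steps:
h(O, c) = 9/(-6 + 1/c)
N(q, Y) = Y + 2*q (N(q, Y) = (Y + q) + q = Y + 2*q)
U = -16 (U = 2*(-(2 + 6)) = 2*(-1*8) = 2*(-8) = -16)
N(-9, h(G(0), -4))*(s - U) = (-9*(-4)/(-1 + 6*(-4)) + 2*(-9))*(-5 - 1*(-16)) = (-9*(-4)/(-1 - 24) - 18)*(-5 + 16) = (-9*(-4)/(-25) - 18)*11 = (-9*(-4)*(-1/25) - 18)*11 = (-36/25 - 18)*11 = -486/25*11 = -5346/25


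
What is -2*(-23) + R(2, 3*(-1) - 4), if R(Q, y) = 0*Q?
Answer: 46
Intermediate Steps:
R(Q, y) = 0
-2*(-23) + R(2, 3*(-1) - 4) = -2*(-23) + 0 = 46 + 0 = 46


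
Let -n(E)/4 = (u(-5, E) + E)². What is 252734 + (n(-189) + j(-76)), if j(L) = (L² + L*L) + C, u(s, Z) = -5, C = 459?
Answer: 114201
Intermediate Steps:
n(E) = -4*(-5 + E)²
j(L) = 459 + 2*L² (j(L) = (L² + L*L) + 459 = (L² + L²) + 459 = 2*L² + 459 = 459 + 2*L²)
252734 + (n(-189) + j(-76)) = 252734 + (-4*(-5 - 189)² + (459 + 2*(-76)²)) = 252734 + (-4*(-194)² + (459 + 2*5776)) = 252734 + (-4*37636 + (459 + 11552)) = 252734 + (-150544 + 12011) = 252734 - 138533 = 114201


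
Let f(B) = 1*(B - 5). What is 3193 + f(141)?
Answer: 3329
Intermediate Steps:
f(B) = -5 + B (f(B) = 1*(-5 + B) = -5 + B)
3193 + f(141) = 3193 + (-5 + 141) = 3193 + 136 = 3329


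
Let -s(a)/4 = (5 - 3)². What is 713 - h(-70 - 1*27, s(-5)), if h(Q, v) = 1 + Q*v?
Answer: -840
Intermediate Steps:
s(a) = -16 (s(a) = -4*(5 - 3)² = -4*2² = -4*4 = -16)
713 - h(-70 - 1*27, s(-5)) = 713 - (1 + (-70 - 1*27)*(-16)) = 713 - (1 + (-70 - 27)*(-16)) = 713 - (1 - 97*(-16)) = 713 - (1 + 1552) = 713 - 1*1553 = 713 - 1553 = -840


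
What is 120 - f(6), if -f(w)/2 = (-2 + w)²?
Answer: 152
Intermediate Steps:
f(w) = -2*(-2 + w)²
120 - f(6) = 120 - (-2)*(-2 + 6)² = 120 - (-2)*4² = 120 - (-2)*16 = 120 - 1*(-32) = 120 + 32 = 152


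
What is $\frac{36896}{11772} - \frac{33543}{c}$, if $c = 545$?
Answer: $- \frac{859541}{14715} \approx -58.413$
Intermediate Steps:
$\frac{36896}{11772} - \frac{33543}{c} = \frac{36896}{11772} - \frac{33543}{545} = 36896 \cdot \frac{1}{11772} - \frac{33543}{545} = \frac{9224}{2943} - \frac{33543}{545} = - \frac{859541}{14715}$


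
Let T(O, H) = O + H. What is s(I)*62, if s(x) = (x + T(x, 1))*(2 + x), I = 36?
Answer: 171988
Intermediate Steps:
T(O, H) = H + O
s(x) = (1 + 2*x)*(2 + x) (s(x) = (x + (1 + x))*(2 + x) = (1 + 2*x)*(2 + x))
s(I)*62 = (2 + 2*36**2 + 5*36)*62 = (2 + 2*1296 + 180)*62 = (2 + 2592 + 180)*62 = 2774*62 = 171988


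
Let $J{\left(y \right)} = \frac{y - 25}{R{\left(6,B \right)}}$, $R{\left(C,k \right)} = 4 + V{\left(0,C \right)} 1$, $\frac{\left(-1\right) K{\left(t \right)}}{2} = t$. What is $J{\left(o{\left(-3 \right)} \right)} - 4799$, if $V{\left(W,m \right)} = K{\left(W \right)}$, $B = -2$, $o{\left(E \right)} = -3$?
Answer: $-4806$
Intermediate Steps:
$K{\left(t \right)} = - 2 t$
$V{\left(W,m \right)} = - 2 W$
$R{\left(C,k \right)} = 4$ ($R{\left(C,k \right)} = 4 + \left(-2\right) 0 \cdot 1 = 4 + 0 \cdot 1 = 4 + 0 = 4$)
$J{\left(y \right)} = - \frac{25}{4} + \frac{y}{4}$ ($J{\left(y \right)} = \frac{y - 25}{4} = \left(y - 25\right) \frac{1}{4} = \left(-25 + y\right) \frac{1}{4} = - \frac{25}{4} + \frac{y}{4}$)
$J{\left(o{\left(-3 \right)} \right)} - 4799 = \left(- \frac{25}{4} + \frac{1}{4} \left(-3\right)\right) - 4799 = \left(- \frac{25}{4} - \frac{3}{4}\right) - 4799 = -7 - 4799 = -4806$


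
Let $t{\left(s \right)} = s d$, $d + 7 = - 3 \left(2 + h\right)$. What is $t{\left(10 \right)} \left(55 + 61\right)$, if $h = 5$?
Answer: $-32480$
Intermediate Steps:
$d = -28$ ($d = -7 - 3 \left(2 + 5\right) = -7 - 21 = -28$)
$t{\left(s \right)} = - 28 s$ ($t{\left(s \right)} = s \left(-28\right) = - 28 s$)
$t{\left(10 \right)} \left(55 + 61\right) = \left(-28\right) 10 \left(55 + 61\right) = \left(-280\right) 116 = -32480$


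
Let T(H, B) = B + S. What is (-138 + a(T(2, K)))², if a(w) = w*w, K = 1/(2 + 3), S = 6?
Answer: 6195121/625 ≈ 9912.2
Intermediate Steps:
K = ⅕ (K = 1/5 = ⅕ ≈ 0.20000)
T(H, B) = 6 + B (T(H, B) = B + 6 = 6 + B)
a(w) = w²
(-138 + a(T(2, K)))² = (-138 + (6 + ⅕)²)² = (-138 + (31/5)²)² = (-138 + 961/25)² = (-2489/25)² = 6195121/625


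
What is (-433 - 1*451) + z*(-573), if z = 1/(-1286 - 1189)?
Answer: -729109/825 ≈ -883.77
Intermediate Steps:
z = -1/2475 (z = 1/(-2475) = -1/2475 ≈ -0.00040404)
(-433 - 1*451) + z*(-573) = (-433 - 1*451) - 1/2475*(-573) = (-433 - 451) + 191/825 = -884 + 191/825 = -729109/825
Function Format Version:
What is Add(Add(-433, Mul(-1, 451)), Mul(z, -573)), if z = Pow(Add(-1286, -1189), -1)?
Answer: Rational(-729109, 825) ≈ -883.77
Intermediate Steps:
z = Rational(-1, 2475) (z = Pow(-2475, -1) = Rational(-1, 2475) ≈ -0.00040404)
Add(Add(-433, Mul(-1, 451)), Mul(z, -573)) = Add(Add(-433, Mul(-1, 451)), Mul(Rational(-1, 2475), -573)) = Add(Add(-433, -451), Rational(191, 825)) = Add(-884, Rational(191, 825)) = Rational(-729109, 825)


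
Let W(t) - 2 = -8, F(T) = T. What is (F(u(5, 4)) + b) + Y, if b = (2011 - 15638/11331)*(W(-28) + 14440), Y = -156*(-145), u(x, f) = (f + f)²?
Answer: 328933689706/11331 ≈ 2.9030e+7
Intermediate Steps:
u(x, f) = 4*f² (u(x, f) = (2*f)² = 4*f²)
Y = 22620
W(t) = -6 (W(t) = 2 - 8 = -6)
b = 328676657302/11331 (b = (2011 - 15638/11331)*(-6 + 14440) = (2011 - 15638*1/11331)*14434 = (2011 - 15638/11331)*14434 = (22771003/11331)*14434 = 328676657302/11331 ≈ 2.9007e+7)
(F(u(5, 4)) + b) + Y = (4*4² + 328676657302/11331) + 22620 = (4*16 + 328676657302/11331) + 22620 = (64 + 328676657302/11331) + 22620 = 328677382486/11331 + 22620 = 328933689706/11331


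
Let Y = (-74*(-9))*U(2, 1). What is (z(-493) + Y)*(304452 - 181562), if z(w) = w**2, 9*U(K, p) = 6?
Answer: 29922854770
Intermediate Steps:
U(K, p) = 2/3 (U(K, p) = (1/9)*6 = 2/3)
Y = 444 (Y = -74*(-9)*(2/3) = 666*(2/3) = 444)
(z(-493) + Y)*(304452 - 181562) = ((-493)**2 + 444)*(304452 - 181562) = (243049 + 444)*122890 = 243493*122890 = 29922854770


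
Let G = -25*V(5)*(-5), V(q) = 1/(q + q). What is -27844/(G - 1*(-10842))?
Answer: -55688/21709 ≈ -2.5652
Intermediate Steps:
V(q) = 1/(2*q)
G = 25/2 (G = -25/(2*5)*(-5) = -25*⅒*(-5) = -5/2*(-5) = 25/2 ≈ 12.500)
-27844/(G - 1*(-10842)) = -27844/(25/2 - 1*(-10842)) = -27844/(25/2 + 10842) = -27844/21709/2 = -27844*2/21709 = -55688/21709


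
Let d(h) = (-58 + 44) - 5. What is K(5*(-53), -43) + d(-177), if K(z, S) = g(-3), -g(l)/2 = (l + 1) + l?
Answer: -9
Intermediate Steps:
g(l) = -2 - 4*l (g(l) = -2*((l + 1) + l) = -2*((1 + l) + l) = -2*(1 + 2*l) = -2 - 4*l)
K(z, S) = 10 (K(z, S) = -2 - 4*(-3) = -2 + 12 = 10)
d(h) = -19 (d(h) = -14 - 5 = -19)
K(5*(-53), -43) + d(-177) = 10 - 19 = -9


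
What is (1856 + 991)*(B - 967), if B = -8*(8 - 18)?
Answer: -2525289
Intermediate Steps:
B = 80 (B = -8*(-10) = 80)
(1856 + 991)*(B - 967) = (1856 + 991)*(80 - 967) = 2847*(-887) = -2525289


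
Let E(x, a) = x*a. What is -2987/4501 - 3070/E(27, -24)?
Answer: 5941247/1458324 ≈ 4.0740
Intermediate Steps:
E(x, a) = a*x
-2987/4501 - 3070/E(27, -24) = -2987/4501 - 3070/((-24*27)) = -2987*1/4501 - 3070/(-648) = -2987/4501 - 3070*(-1/648) = -2987/4501 + 1535/324 = 5941247/1458324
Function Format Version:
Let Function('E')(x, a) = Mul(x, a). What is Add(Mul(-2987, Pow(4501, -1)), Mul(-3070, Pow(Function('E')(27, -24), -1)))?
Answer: Rational(5941247, 1458324) ≈ 4.0740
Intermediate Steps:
Function('E')(x, a) = Mul(a, x)
Add(Mul(-2987, Pow(4501, -1)), Mul(-3070, Pow(Function('E')(27, -24), -1))) = Add(Mul(-2987, Pow(4501, -1)), Mul(-3070, Pow(Mul(-24, 27), -1))) = Add(Mul(-2987, Rational(1, 4501)), Mul(-3070, Pow(-648, -1))) = Add(Rational(-2987, 4501), Mul(-3070, Rational(-1, 648))) = Add(Rational(-2987, 4501), Rational(1535, 324)) = Rational(5941247, 1458324)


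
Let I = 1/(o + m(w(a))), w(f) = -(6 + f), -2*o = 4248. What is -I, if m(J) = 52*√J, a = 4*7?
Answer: 531/1150828 + 13*I*√34/1150828 ≈ 0.00046141 + 6.5868e-5*I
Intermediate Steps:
o = -2124 (o = -½*4248 = -2124)
a = 28
w(f) = -6 - f
I = 1/(-2124 + 52*I*√34) (I = 1/(-2124 + 52*√(-6 - 1*28)) = 1/(-2124 + 52*√(-6 - 28)) = 1/(-2124 + 52*√(-34)) = 1/(-2124 + 52*(I*√34)) = 1/(-2124 + 52*I*√34) ≈ -0.00046141 - 6.5868e-5*I)
-I = -(-531/1150828 - 13*I*√34/1150828) = 531/1150828 + 13*I*√34/1150828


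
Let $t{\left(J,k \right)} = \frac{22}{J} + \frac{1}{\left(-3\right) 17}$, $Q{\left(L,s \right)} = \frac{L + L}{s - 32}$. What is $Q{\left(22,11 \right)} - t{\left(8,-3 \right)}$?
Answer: $- \frac{2297}{476} \approx -4.8256$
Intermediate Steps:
$Q{\left(L,s \right)} = \frac{2 L}{-32 + s}$
$t{\left(J,k \right)} = - \frac{1}{51} + \frac{22}{J}$ ($t{\left(J,k \right)} = \frac{22}{J} - \frac{1}{51} = - \frac{1}{51} + \frac{22}{J}$)
$Q{\left(22,11 \right)} - t{\left(8,-3 \right)} = 2 \cdot 22 \frac{1}{-32 + 11} - \frac{1122 - 8}{51 \cdot 8} = 2 \cdot 22 \frac{1}{-21} - \frac{1}{51} \cdot \frac{1}{8} \left(1122 - 8\right) = 2 \cdot 22 \left(- \frac{1}{21}\right) - \frac{1}{51} \cdot \frac{1}{8} \cdot 1114 = - \frac{44}{21} - \frac{557}{204} = - \frac{2297}{476}$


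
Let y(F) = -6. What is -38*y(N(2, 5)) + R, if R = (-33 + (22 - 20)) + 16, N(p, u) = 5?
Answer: 213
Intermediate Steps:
R = -15 (R = (-33 + 2) + 16 = -31 + 16 = -15)
-38*y(N(2, 5)) + R = -38*(-6) - 15 = 228 - 15 = 213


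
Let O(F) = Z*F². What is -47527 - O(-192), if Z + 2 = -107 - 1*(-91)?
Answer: 616025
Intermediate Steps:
Z = -18 (Z = -2 + (-107 - 1*(-91)) = -2 + (-107 + 91) = -2 - 16 = -18)
O(F) = -18*F²
-47527 - O(-192) = -47527 - (-18)*(-192)² = -47527 - (-18)*36864 = -47527 - 1*(-663552) = -47527 + 663552 = 616025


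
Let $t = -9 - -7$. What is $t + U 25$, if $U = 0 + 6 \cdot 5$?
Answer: $748$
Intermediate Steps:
$U = 30$ ($U = 0 + 30 = 30$)
$t = -2$ ($t = -9 + 7 = -2$)
$t + U 25 = -2 + 30 \cdot 25 = -2 + 750 = 748$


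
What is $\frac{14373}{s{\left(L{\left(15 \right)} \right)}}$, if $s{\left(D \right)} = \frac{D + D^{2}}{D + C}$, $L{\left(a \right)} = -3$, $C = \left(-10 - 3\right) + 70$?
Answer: $129357$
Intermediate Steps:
$C = 57$ ($C = -13 + 70 = 57$)
$s{\left(D \right)} = \frac{D + D^{2}}{57 + D}$ ($s{\left(D \right)} = \frac{D + D^{2}}{D + 57} = \frac{D + D^{2}}{57 + D}$)
$\frac{14373}{s{\left(L{\left(15 \right)} \right)}} = \frac{14373}{\left(-3\right) \frac{1}{57 - 3} \left(1 - 3\right)} = \frac{14373}{\left(-3\right) \frac{1}{54} \left(-2\right)} = 14373 \frac{1}{\frac{1}{9}} = 14373 \cdot 9 = 129357$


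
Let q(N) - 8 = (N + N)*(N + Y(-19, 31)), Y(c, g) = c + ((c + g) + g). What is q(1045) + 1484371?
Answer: 3718589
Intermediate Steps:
Y(c, g) = 2*c + 2*g (Y(c, g) = c + (c + 2*g) = 2*c + 2*g)
q(N) = 8 + 2*N*(24 + N) (q(N) = 8 + (N + N)*(N + (2*(-19) + 2*31)) = 8 + (2*N)*(N + (-38 + 62)) = 8 + (2*N)*(N + 24) = 8 + (2*N)*(24 + N) = 8 + 2*N*(24 + N))
q(1045) + 1484371 = (8 + 2*1045**2 + 48*1045) + 1484371 = (8 + 2*1092025 + 50160) + 1484371 = (8 + 2184050 + 50160) + 1484371 = 2234218 + 1484371 = 3718589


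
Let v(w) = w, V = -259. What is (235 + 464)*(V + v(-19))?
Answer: -194322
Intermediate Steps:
(235 + 464)*(V + v(-19)) = (235 + 464)*(-259 - 19) = 699*(-278) = -194322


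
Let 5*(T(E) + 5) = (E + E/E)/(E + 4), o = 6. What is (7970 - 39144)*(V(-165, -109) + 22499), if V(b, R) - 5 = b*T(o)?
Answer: -3632690633/5 ≈ -7.2654e+8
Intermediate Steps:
T(E) = -5 + (1 + E)/(5*(4 + E)) (T(E) = -5 + ((E + E/E)/(E + 4))/5 = -5 + ((E + 1)/(4 + E))/5 = -5 + ((1 + E)/(4 + E))/5 = -5 + (1 + E)/(5*(4 + E)))
V(b, R) = 5 - 243*b/50 (V(b, R) = 5 + b*(3*(-33 - 8*6)/(5*(4 + 6))) = 5 + b*((⅗)*(-33 - 48)/10) = 5 + b*((⅗)*(⅒)*(-81)) = 5 + b*(-243/50) = 5 - 243*b/50)
(7970 - 39144)*(V(-165, -109) + 22499) = (7970 - 39144)*((5 - 243/50*(-165)) + 22499) = -31174*((5 + 8019/10) + 22499) = -31174*(8069/10 + 22499) = -31174*233059/10 = -3632690633/5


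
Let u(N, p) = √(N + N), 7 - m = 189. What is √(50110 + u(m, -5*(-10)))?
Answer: √(50110 + 2*I*√91) ≈ 223.85 + 0.0426*I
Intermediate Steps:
m = -182 (m = 7 - 1*189 = 7 - 189 = -182)
u(N, p) = √2*√N (u(N, p) = √(2*N) = √2*√N)
√(50110 + u(m, -5*(-10))) = √(50110 + √2*√(-182)) = √(50110 + √2*(I*√182)) = √(50110 + 2*I*√91)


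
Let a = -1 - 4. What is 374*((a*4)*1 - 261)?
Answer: -105094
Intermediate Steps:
a = -5
374*((a*4)*1 - 261) = 374*(-5*4*1 - 261) = 374*(-20*1 - 261) = 374*(-20 - 261) = 374*(-281) = -105094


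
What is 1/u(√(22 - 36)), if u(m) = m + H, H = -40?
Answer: -20/807 - I*√14/1614 ≈ -0.024783 - 0.0023183*I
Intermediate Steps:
u(m) = -40 + m (u(m) = m - 40 = -40 + m)
1/u(√(22 - 36)) = 1/(-40 + √(22 - 36)) = 1/(-40 + √(-14)) = 1/(-40 + I*√14)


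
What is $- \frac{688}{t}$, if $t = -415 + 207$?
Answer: $\frac{43}{13} \approx 3.3077$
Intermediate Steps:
$t = -208$
$- \frac{688}{t} = - \frac{688}{-208} = \left(-688\right) \left(- \frac{1}{208}\right) = \frac{43}{13}$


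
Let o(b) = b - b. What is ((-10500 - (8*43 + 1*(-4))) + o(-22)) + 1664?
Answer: -9176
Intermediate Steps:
o(b) = 0
((-10500 - (8*43 + 1*(-4))) + o(-22)) + 1664 = ((-10500 - (8*43 + 1*(-4))) + 0) + 1664 = ((-10500 - (344 - 4)) + 0) + 1664 = ((-10500 - 1*340) + 0) + 1664 = ((-10500 - 340) + 0) + 1664 = (-10840 + 0) + 1664 = -10840 + 1664 = -9176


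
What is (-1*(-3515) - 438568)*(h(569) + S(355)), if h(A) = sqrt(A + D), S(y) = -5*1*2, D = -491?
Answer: 4350530 - 435053*sqrt(78) ≈ 5.0825e+5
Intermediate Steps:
S(y) = -10 (S(y) = -5*2 = -10)
h(A) = sqrt(-491 + A) (h(A) = sqrt(A - 491) = sqrt(-491 + A))
(-1*(-3515) - 438568)*(h(569) + S(355)) = (-1*(-3515) - 438568)*(sqrt(-491 + 569) - 10) = (3515 - 438568)*(sqrt(78) - 10) = -435053*(-10 + sqrt(78)) = 4350530 - 435053*sqrt(78)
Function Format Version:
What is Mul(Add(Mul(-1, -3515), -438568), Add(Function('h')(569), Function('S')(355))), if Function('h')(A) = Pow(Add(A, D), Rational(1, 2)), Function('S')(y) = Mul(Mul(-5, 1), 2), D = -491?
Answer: Add(4350530, Mul(-435053, Pow(78, Rational(1, 2)))) ≈ 5.0825e+5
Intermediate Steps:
Function('S')(y) = -10 (Function('S')(y) = Mul(-5, 2) = -10)
Function('h')(A) = Pow(Add(-491, A), Rational(1, 2)) (Function('h')(A) = Pow(Add(A, -491), Rational(1, 2)) = Pow(Add(-491, A), Rational(1, 2)))
Mul(Add(Mul(-1, -3515), -438568), Add(Function('h')(569), Function('S')(355))) = Mul(Add(Mul(-1, -3515), -438568), Add(Pow(Add(-491, 569), Rational(1, 2)), -10)) = Mul(Add(3515, -438568), Add(Pow(78, Rational(1, 2)), -10)) = Mul(-435053, Add(-10, Pow(78, Rational(1, 2)))) = Add(4350530, Mul(-435053, Pow(78, Rational(1, 2))))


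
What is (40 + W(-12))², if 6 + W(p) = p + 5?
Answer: 729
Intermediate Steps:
W(p) = -1 + p (W(p) = -6 + (p + 5) = -6 + (5 + p) = -1 + p)
(40 + W(-12))² = (40 + (-1 - 12))² = (40 - 13)² = 27² = 729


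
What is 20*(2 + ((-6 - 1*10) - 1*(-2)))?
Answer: -240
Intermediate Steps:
20*(2 + ((-6 - 1*10) - 1*(-2))) = 20*(2 + ((-6 - 10) + 2)) = 20*(2 + (-16 + 2)) = 20*(2 - 14) = 20*(-12) = -240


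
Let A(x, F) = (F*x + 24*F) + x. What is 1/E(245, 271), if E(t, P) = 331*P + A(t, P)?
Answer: 1/162845 ≈ 6.1408e-6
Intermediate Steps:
A(x, F) = x + 24*F + F*x (A(x, F) = (24*F + F*x) + x = x + 24*F + F*x)
E(t, P) = t + 355*P + P*t (E(t, P) = 331*P + (t + 24*P + P*t) = t + 355*P + P*t)
1/E(245, 271) = 1/(245 + 355*271 + 271*245) = 1/(245 + 96205 + 66395) = 1/162845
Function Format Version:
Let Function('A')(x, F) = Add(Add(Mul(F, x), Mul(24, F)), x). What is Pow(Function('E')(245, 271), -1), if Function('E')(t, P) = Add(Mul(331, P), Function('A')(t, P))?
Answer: Rational(1, 162845) ≈ 6.1408e-6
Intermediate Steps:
Function('A')(x, F) = Add(x, Mul(24, F), Mul(F, x)) (Function('A')(x, F) = Add(Add(Mul(24, F), Mul(F, x)), x) = Add(x, Mul(24, F), Mul(F, x)))
Function('E')(t, P) = Add(t, Mul(355, P), Mul(P, t)) (Function('E')(t, P) = Add(Mul(331, P), Add(t, Mul(24, P), Mul(P, t))) = Add(t, Mul(355, P), Mul(P, t)))
Pow(Function('E')(245, 271), -1) = Pow(Add(245, Mul(355, 271), Mul(271, 245)), -1) = Pow(Add(245, 96205, 66395), -1) = Pow(162845, -1) = Rational(1, 162845)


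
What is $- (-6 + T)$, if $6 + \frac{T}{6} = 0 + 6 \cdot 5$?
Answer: $-138$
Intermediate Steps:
$T = 144$ ($T = -36 + 6 \left(0 + 6 \cdot 5\right) = -36 + 6 \left(0 + 30\right) = -36 + 6 \cdot 30 = -36 + 180 = 144$)
$- (-6 + T) = - (-6 + 144) = \left(-1\right) 138 = -138$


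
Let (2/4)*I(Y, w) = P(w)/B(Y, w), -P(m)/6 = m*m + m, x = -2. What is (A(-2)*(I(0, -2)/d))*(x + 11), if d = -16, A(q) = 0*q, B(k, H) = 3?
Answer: 0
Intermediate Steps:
P(m) = -6*m - 6*m**2 (P(m) = -6*(m*m + m) = -6*(m**2 + m) = -6*(m + m**2) = -6*m - 6*m**2)
I(Y, w) = -4*w*(1 + w) (I(Y, w) = 2*(-6*w*(1 + w)/3) = 2*(-6*w*(1 + w)*(1/3)) = 2*(-2*w*(1 + w)) = -4*w*(1 + w))
A(q) = 0
(A(-2)*(I(0, -2)/d))*(x + 11) = (0*(-4*(-2)*(1 - 2)/(-16)))*(-2 + 11) = (0*(-4*(-2)*(-1)*(-1/16)))*9 = (0*(-8*(-1/16)))*9 = (0*(1/2))*9 = 0*9 = 0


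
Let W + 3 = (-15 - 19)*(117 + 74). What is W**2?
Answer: 42211009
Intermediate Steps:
W = -6497 (W = -3 + (-15 - 19)*(117 + 74) = -3 - 34*191 = -3 - 6494 = -6497)
W**2 = (-6497)**2 = 42211009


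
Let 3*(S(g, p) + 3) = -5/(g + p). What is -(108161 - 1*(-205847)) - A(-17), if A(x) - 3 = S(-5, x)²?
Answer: -1367869165/4356 ≈ -3.1402e+5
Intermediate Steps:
S(g, p) = -3 - 5/(3*(g + p)) (S(g, p) = -3 + (-5/(g + p))/3 = -3 - 5/(3*(g + p)))
A(x) = 3 + (40/3 - 3*x)²/(-5 + x)² (A(x) = 3 + ((-5/3 - 3*(-5) - 3*x)/(-5 + x))² = 3 + ((-5/3 + 15 - 3*x)/(-5 + x))² = 3 + ((40/3 - 3*x)/(-5 + x))² = 3 + (40/3 - 3*x)²/(-5 + x)²)
-(108161 - 1*(-205847)) - A(-17) = -(108161 - 1*(-205847)) - (3 + (-40 + 9*(-17))²/(9*(-5 - 17)²)) = -(108161 + 205847) - (3 + (⅑)*(-40 - 153)²/(-22)²) = -1*314008 - (3 + (⅑)*(-193)²*(1/484)) = -314008 - (3 + (⅑)*37249*(1/484)) = -314008 - (3 + 37249/4356) = -314008 - 1*50317/4356 = -314008 - 50317/4356 = -1367869165/4356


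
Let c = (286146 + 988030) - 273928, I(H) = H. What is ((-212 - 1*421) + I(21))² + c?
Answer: 1374792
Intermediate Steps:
c = 1000248 (c = 1274176 - 273928 = 1000248)
((-212 - 1*421) + I(21))² + c = ((-212 - 1*421) + 21)² + 1000248 = ((-212 - 421) + 21)² + 1000248 = (-633 + 21)² + 1000248 = (-612)² + 1000248 = 374544 + 1000248 = 1374792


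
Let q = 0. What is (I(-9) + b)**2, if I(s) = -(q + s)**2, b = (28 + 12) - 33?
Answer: 5476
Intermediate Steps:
b = 7 (b = 40 - 33 = 7)
I(s) = -s**2 (I(s) = -(0 + s)**2 = -s**2)
(I(-9) + b)**2 = (-1*(-9)**2 + 7)**2 = (-1*81 + 7)**2 = (-81 + 7)**2 = (-74)**2 = 5476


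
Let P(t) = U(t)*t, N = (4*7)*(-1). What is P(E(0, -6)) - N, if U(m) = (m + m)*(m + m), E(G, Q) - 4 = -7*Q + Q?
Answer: 256028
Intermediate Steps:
E(G, Q) = 4 - 6*Q (E(G, Q) = 4 + (-7*Q + Q) = 4 - 6*Q)
N = -28 (N = 28*(-1) = -28)
U(m) = 4*m² (U(m) = (2*m)*(2*m) = 4*m²)
P(t) = 4*t³ (P(t) = (4*t²)*t = 4*t³)
P(E(0, -6)) - N = 4*(4 - 6*(-6))³ - 1*(-28) = 4*(4 + 36)³ + 28 = 4*40³ + 28 = 4*64000 + 28 = 256000 + 28 = 256028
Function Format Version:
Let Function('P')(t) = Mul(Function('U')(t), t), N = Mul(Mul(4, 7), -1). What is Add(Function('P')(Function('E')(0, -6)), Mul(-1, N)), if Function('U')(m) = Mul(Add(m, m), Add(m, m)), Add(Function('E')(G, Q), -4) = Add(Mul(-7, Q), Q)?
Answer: 256028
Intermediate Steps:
Function('E')(G, Q) = Add(4, Mul(-6, Q)) (Function('E')(G, Q) = Add(4, Add(Mul(-7, Q), Q)) = Add(4, Mul(-6, Q)))
N = -28 (N = Mul(28, -1) = -28)
Function('U')(m) = Mul(4, Pow(m, 2)) (Function('U')(m) = Mul(Mul(2, m), Mul(2, m)) = Mul(4, Pow(m, 2)))
Function('P')(t) = Mul(4, Pow(t, 3)) (Function('P')(t) = Mul(Mul(4, Pow(t, 2)), t) = Mul(4, Pow(t, 3)))
Add(Function('P')(Function('E')(0, -6)), Mul(-1, N)) = Add(Mul(4, Pow(Add(4, Mul(-6, -6)), 3)), Mul(-1, -28)) = Add(Mul(4, Pow(Add(4, 36), 3)), 28) = Add(Mul(4, Pow(40, 3)), 28) = Add(Mul(4, 64000), 28) = Add(256000, 28) = 256028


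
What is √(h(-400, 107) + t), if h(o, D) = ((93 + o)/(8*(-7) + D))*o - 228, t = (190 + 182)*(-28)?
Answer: 2*I*√5355561/51 ≈ 90.753*I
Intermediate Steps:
t = -10416 (t = 372*(-28) = -10416)
h(o, D) = -228 + o*(93 + o)/(-56 + D) (h(o, D) = ((93 + o)/(-56 + D))*o - 228 = o*(93 + o)/(-56 + D) - 228 = -228 + o*(93 + o)/(-56 + D))
√(h(-400, 107) + t) = √((12768 + (-400)² - 228*107 + 93*(-400))/(-56 + 107) - 10416) = √((12768 + 160000 - 24396 - 37200)/51 - 10416) = √((1/51)*111172 - 10416) = √(111172/51 - 10416) = √(-420044/51) = 2*I*√5355561/51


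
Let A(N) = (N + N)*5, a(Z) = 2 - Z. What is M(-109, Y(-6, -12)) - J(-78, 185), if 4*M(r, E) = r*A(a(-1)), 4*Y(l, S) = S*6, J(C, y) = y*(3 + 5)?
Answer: -4595/2 ≈ -2297.5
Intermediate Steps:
J(C, y) = 8*y (J(C, y) = y*8 = 8*y)
Y(l, S) = 3*S/2 (Y(l, S) = (S*6)/4 = (6*S)/4 = 3*S/2)
A(N) = 10*N (A(N) = (2*N)*5 = 10*N)
M(r, E) = 15*r/2 (M(r, E) = (r*(10*(2 - 1*(-1))))/4 = (r*(10*(2 + 1)))/4 = (r*(10*3))/4 = (r*30)/4 = (30*r)/4 = 15*r/2)
M(-109, Y(-6, -12)) - J(-78, 185) = (15/2)*(-109) - 8*185 = -1635/2 - 1*1480 = -1635/2 - 1480 = -4595/2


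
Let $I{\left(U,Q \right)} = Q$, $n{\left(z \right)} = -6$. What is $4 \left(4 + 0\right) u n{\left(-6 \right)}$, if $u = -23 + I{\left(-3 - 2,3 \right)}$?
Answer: $1920$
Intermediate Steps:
$u = -20$ ($u = -23 + 3 = -20$)
$4 \left(4 + 0\right) u n{\left(-6 \right)} = 4 \left(4 + 0\right) \left(-20\right) \left(-6\right) = 4 \cdot 4 \left(-20\right) \left(-6\right) = 16 \left(-20\right) \left(-6\right) = \left(-320\right) \left(-6\right) = 1920$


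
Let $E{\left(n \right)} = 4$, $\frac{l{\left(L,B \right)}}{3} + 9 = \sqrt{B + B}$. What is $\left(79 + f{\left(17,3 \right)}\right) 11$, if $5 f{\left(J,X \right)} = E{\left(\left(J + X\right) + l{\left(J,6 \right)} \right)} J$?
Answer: $\frac{5093}{5} \approx 1018.6$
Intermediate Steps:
$l{\left(L,B \right)} = -27 + 3 \sqrt{2} \sqrt{B}$ ($l{\left(L,B \right)} = -27 + 3 \sqrt{B + B} = -27 + 3 \sqrt{2 B} = -27 + 3 \sqrt{2} \sqrt{B}$)
$f{\left(J,X \right)} = \frac{4 J}{5}$
$\left(79 + f{\left(17,3 \right)}\right) 11 = \left(79 + \frac{4}{5} \cdot 17\right) 11 = \left(79 + \frac{68}{5}\right) 11 = \frac{463}{5} \cdot 11 = \frac{5093}{5}$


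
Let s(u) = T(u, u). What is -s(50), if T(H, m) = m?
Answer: -50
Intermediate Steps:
s(u) = u
-s(50) = -1*50 = -50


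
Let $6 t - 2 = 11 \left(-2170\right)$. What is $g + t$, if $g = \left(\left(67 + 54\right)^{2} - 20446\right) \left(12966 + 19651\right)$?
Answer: $-189345663$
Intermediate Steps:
$t = -3978$ ($t = \frac{1}{3} + \frac{11 \left(-2170\right)}{6} = \frac{1}{3} + \frac{1}{6} \left(-23870\right) = \frac{1}{3} - \frac{11935}{3} = -3978$)
$g = -189341685$ ($g = \left(121^{2} - 20446\right) 32617 = \left(14641 - 20446\right) 32617 = \left(-5805\right) 32617 = -189341685$)
$g + t = -189341685 - 3978 = -189345663$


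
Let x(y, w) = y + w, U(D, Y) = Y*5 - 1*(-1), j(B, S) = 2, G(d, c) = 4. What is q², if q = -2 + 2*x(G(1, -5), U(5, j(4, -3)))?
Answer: 784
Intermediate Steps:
U(D, Y) = 1 + 5*Y (U(D, Y) = 5*Y + 1 = 1 + 5*Y)
x(y, w) = w + y
q = 28 (q = -2 + 2*((1 + 5*2) + 4) = -2 + 2*((1 + 10) + 4) = -2 + 2*(11 + 4) = -2 + 2*15 = -2 + 30 = 28)
q² = 28² = 784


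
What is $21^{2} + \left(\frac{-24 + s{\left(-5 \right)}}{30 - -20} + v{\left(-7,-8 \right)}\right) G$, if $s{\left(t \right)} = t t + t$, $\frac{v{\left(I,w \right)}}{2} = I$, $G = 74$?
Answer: $- \frac{15023}{25} \approx -600.92$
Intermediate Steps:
$v{\left(I,w \right)} = 2 I$
$s{\left(t \right)} = t + t^{2}$ ($s{\left(t \right)} = t^{2} + t = t + t^{2}$)
$21^{2} + \left(\frac{-24 + s{\left(-5 \right)}}{30 - -20} + v{\left(-7,-8 \right)}\right) G = 21^{2} + \left(\frac{-24 - 5 \left(1 - 5\right)}{30 - -20} + 2 \left(-7\right)\right) 74 = 441 + \left(\frac{-24 - -20}{30 + 20} - 14\right) 74 = 441 + \left(\frac{-24 + 20}{50} - 14\right) 74 = 441 + \left(\left(-4\right) \frac{1}{50} - 14\right) 74 = 441 + \left(- \frac{2}{25} - 14\right) 74 = 441 - \frac{26048}{25} = - \frac{15023}{25}$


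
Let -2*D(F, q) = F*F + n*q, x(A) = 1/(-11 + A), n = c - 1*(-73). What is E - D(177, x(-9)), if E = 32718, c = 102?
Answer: 387025/8 ≈ 48378.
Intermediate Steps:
n = 175 (n = 102 - 1*(-73) = 102 + 73 = 175)
D(F, q) = -175*q/2 - F²/2 (D(F, q) = -(F*F + 175*q)/2 = -(F² + 175*q)/2 = -175*q/2 - F²/2)
E - D(177, x(-9)) = 32718 - (-175/(2*(-11 - 9)) - ½*177²) = 32718 - (-175/2/(-20) - ½*31329) = 32718 - (-175/2*(-1/20) - 31329/2) = 32718 - (35/8 - 31329/2) = 32718 - 1*(-125281/8) = 32718 + 125281/8 = 387025/8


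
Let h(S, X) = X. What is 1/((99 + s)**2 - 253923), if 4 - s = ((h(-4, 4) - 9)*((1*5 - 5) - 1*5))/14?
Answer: -196/47761019 ≈ -4.1038e-6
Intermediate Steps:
s = 31/14 (s = 4 - (4 - 9)*((1*5 - 5) - 1*5)/14 = 4 - (-5*((5 - 5) - 5))/14 = 4 - (-5*(0 - 5))/14 = 4 - (-5*(-5))/14 = 4 - 25/14 = 31/14 ≈ 2.2143)
1/((99 + s)**2 - 253923) = 1/((99 + 31/14)**2 - 253923) = 1/((1417/14)**2 - 253923) = 1/(2007889/196 - 253923) = 1/(-47761019/196) = -196/47761019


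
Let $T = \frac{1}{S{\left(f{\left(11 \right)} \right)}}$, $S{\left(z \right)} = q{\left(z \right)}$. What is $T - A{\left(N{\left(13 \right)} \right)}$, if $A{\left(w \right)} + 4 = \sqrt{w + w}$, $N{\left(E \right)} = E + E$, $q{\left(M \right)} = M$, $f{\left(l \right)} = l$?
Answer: $\frac{45}{11} - 2 \sqrt{13} \approx -3.1202$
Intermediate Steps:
$S{\left(z \right)} = z$
$N{\left(E \right)} = 2 E$
$A{\left(w \right)} = -4 + \sqrt{2} \sqrt{w}$ ($A{\left(w \right)} = -4 + \sqrt{w + w} = -4 + \sqrt{2 w} = -4 + \sqrt{2} \sqrt{w}$)
$T = \frac{1}{11} \approx 0.090909$
$T - A{\left(N{\left(13 \right)} \right)} = \frac{1}{11} - \left(-4 + \sqrt{2} \sqrt{2 \cdot 13}\right) = \frac{1}{11} - \left(-4 + \sqrt{2} \sqrt{26}\right) = \frac{1}{11} - \left(-4 + 2 \sqrt{13}\right) = \frac{1}{11} + \left(4 - 2 \sqrt{13}\right) = \frac{45}{11} - 2 \sqrt{13}$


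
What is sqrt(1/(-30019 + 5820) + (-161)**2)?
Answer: sqrt(15179119865322)/24199 ≈ 161.00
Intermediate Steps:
sqrt(1/(-30019 + 5820) + (-161)**2) = sqrt(1/(-24199) + 25921) = sqrt(-1/24199 + 25921) = sqrt(627262278/24199) = sqrt(15179119865322)/24199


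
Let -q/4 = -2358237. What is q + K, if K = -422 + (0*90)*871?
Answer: 9432526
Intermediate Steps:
q = 9432948 (q = -4*(-2358237) = 9432948)
K = -422 (K = -422 + 0*871 = -422 + 0 = -422)
q + K = 9432948 - 422 = 9432526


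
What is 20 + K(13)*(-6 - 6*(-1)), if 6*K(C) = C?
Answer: 20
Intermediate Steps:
K(C) = C/6
20 + K(13)*(-6 - 6*(-1)) = 20 + ((⅙)*13)*(-6 - 6*(-1)) = 20 + 13*(-6 + 6)/6 = 20 + (13/6)*0 = 20 + 0 = 20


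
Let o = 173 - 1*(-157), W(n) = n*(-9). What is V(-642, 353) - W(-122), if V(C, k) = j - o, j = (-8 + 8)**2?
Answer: -1428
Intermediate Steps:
W(n) = -9*n
j = 0 (j = 0**2 = 0)
o = 330 (o = 173 + 157 = 330)
V(C, k) = -330 (V(C, k) = 0 - 1*330 = 0 - 330 = -330)
V(-642, 353) - W(-122) = -330 - (-9)*(-122) = -330 - 1*1098 = -330 - 1098 = -1428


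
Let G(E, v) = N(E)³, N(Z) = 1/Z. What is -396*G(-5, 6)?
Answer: 396/125 ≈ 3.1680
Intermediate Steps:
G(E, v) = E⁻³ (G(E, v) = (1/E)³ = E⁻³)
-396*G(-5, 6) = -396/(-5)³ = -396*(-1/125) = 396/125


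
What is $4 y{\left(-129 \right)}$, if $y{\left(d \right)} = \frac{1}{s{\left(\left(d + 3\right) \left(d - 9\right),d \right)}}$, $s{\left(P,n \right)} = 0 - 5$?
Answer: $- \frac{4}{5} \approx -0.8$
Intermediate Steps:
$s{\left(P,n \right)} = -5$
$y{\left(d \right)} = - \frac{1}{5}$ ($y{\left(d \right)} = \frac{1}{-5} = - \frac{1}{5}$)
$4 y{\left(-129 \right)} = 4 \left(- \frac{1}{5}\right) = - \frac{4}{5}$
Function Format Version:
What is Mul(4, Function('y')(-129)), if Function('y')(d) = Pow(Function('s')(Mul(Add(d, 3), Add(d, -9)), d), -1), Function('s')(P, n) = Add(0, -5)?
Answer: Rational(-4, 5) ≈ -0.80000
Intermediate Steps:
Function('s')(P, n) = -5
Function('y')(d) = Rational(-1, 5) (Function('y')(d) = Pow(-5, -1) = Rational(-1, 5))
Mul(4, Function('y')(-129)) = Mul(4, Rational(-1, 5)) = Rational(-4, 5)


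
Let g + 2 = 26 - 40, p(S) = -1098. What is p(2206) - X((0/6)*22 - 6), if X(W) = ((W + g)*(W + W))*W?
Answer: 486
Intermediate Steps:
g = -16 (g = -2 + (26 - 40) = -2 - 14 = -16)
X(W) = 2*W**2*(-16 + W) (X(W) = ((W - 16)*(W + W))*W = ((-16 + W)*(2*W))*W = (2*W*(-16 + W))*W = 2*W**2*(-16 + W))
p(2206) - X((0/6)*22 - 6) = -1098 - 2*((0/6)*22 - 6)**2*(-16 + ((0/6)*22 - 6)) = -1098 - 2*((0*(1/6))*22 - 6)**2*(-16 + ((0*(1/6))*22 - 6)) = -1098 - 2*(0*22 - 6)**2*(-16 + (0*22 - 6)) = -1098 - 2*(0 - 6)**2*(-16 + (0 - 6)) = -1098 - 2*(-6)**2*(-16 - 6) = -1098 - 2*36*(-22) = -1098 - 1*(-1584) = -1098 + 1584 = 486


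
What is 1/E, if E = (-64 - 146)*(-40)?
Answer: 1/8400 ≈ 0.00011905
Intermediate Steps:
E = 8400 (E = -210*(-40) = 8400)
1/E = 1/8400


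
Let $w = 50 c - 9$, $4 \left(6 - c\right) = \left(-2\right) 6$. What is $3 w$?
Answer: $1323$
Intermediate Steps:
$c = 9$ ($c = 6 - \frac{\left(-2\right) 6}{4} = 6 - -3 = 6 + 3 = 9$)
$w = 441$ ($w = 50 \cdot 9 - 9 = 450 - 9 = 441$)
$3 w = 3 \cdot 441 = 1323$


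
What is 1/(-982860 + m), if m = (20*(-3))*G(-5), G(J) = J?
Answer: -1/982560 ≈ -1.0178e-6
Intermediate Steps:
m = 300 (m = (20*(-3))*(-5) = -60*(-5) = 300)
1/(-982860 + m) = 1/(-982860 + 300) = 1/(-982560) = -1/982560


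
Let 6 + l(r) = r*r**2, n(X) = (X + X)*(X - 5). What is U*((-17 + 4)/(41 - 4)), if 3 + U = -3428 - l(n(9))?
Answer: 4896749/37 ≈ 1.3234e+5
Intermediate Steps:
n(X) = 2*X*(-5 + X) (n(X) = (2*X)*(-5 + X) = 2*X*(-5 + X))
l(r) = -6 + r**3 (l(r) = -6 + r*r**2 = -6 + r**3)
U = -376673 (U = -3 + (-3428 - (-6 + (2*9*(-5 + 9))**3)) = -3 + (-3428 - (-6 + (2*9*4)**3)) = -3 + (-3428 - (-6 + 72**3)) = -3 + (-3428 - (-6 + 373248)) = -3 + (-3428 - 1*373242) = -3 + (-3428 - 373242) = -3 - 376670 = -376673)
U*((-17 + 4)/(41 - 4)) = -376673*(-17 + 4)/(41 - 4) = -(-4896749)/37 = -376673*(-13/37) = 4896749/37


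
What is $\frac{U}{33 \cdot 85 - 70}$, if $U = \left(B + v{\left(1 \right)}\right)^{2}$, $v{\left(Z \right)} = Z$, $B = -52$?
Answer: $\frac{2601}{2735} \approx 0.95101$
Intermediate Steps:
$U = 2601$ ($U = \left(-52 + 1\right)^{2} = \left(-51\right)^{2} = 2601$)
$\frac{U}{33 \cdot 85 - 70} = \frac{2601}{33 \cdot 85 - 70} = \frac{2601}{2805 - 70} = \frac{2601}{2735}$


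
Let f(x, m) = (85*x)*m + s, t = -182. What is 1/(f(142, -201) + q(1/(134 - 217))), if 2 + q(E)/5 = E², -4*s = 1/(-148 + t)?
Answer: -9093480/22061509944911 ≈ -4.1219e-7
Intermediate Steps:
s = 1/1320 (s = -1/(4*(-148 - 182)) = -¼/(-330) = -¼*(-1/330) = 1/1320 ≈ 0.00075758)
q(E) = -10 + 5*E²
f(x, m) = 1/1320 + 85*m*x (f(x, m) = (85*x)*m + 1/1320 = 85*m*x + 1/1320 = 1/1320 + 85*m*x)
1/(f(142, -201) + q(1/(134 - 217))) = 1/((1/1320 + 85*(-201)*142) + (-10 + 5*(1/(134 - 217))²)) = 1/((1/1320 - 2426070) + (-10 + 5*(1/(-83))²)) = 1/(-3202412399/1320 + (-10 + 5*(-1/83)²)) = 1/(-3202412399/1320 + (-10 + 5*(1/6889))) = 1/(-3202412399/1320 + (-10 + 5/6889)) = 1/(-3202412399/1320 - 68885/6889) = 1/(-22061509944911/9093480) = -9093480/22061509944911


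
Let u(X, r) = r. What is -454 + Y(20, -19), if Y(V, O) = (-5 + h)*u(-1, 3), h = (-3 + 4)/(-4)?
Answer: -1879/4 ≈ -469.75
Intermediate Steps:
h = -¼ (h = 1*(-¼) = -¼ ≈ -0.25000)
Y(V, O) = -63/4 (Y(V, O) = (-5 - ¼)*3 = -21/4*3 = -63/4)
-454 + Y(20, -19) = -454 - 63/4 = -1879/4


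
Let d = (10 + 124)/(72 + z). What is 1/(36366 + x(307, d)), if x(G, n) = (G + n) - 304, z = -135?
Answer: 63/2291113 ≈ 2.7498e-5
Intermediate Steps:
d = -134/63 (d = (10 + 124)/(72 - 135) = 134/(-63) = 134*(-1/63) = -134/63 ≈ -2.1270)
x(G, n) = -304 + G + n
1/(36366 + x(307, d)) = 1/(36366 + (-304 + 307 - 134/63)) = 1/(36366 + 55/63) = 1/(2291113/63) = 63/2291113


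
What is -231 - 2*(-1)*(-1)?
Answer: -233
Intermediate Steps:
-231 - 2*(-1)*(-1) = -231 - (-2)*(-1) = -231 - 1*2 = -231 - 2 = -233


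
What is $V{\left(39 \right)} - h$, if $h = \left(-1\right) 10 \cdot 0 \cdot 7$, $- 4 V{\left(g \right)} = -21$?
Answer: $\frac{21}{4} \approx 5.25$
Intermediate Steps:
$V{\left(g \right)} = \frac{21}{4}$ ($V{\left(g \right)} = \left(- \frac{1}{4}\right) \left(-21\right) = \frac{21}{4}$)
$h = 0$ ($h = \left(-10\right) 0 = 0$)
$V{\left(39 \right)} - h = \frac{21}{4} - 0 = \frac{21}{4} + 0 = \frac{21}{4}$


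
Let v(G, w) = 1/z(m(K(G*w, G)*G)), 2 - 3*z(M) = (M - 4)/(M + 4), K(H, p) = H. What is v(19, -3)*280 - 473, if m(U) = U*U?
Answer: 143482649/390967 ≈ 366.99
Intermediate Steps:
m(U) = U²
z(M) = ⅔ - (-4 + M)/(3*(4 + M)) (z(M) = ⅔ - (M - 4)/(3*(M + 4)) = ⅔ - (-4 + M)/(3*(4 + M)))
v(G, w) = 3*(4 + G⁴*w²)/(12 + G⁴*w²) (v(G, w) = 1/((12 + ((G*w)*G)²)/(3*(4 + ((G*w)*G)²))) = 1/((12 + (w*G²)²)/(3*(4 + (w*G²)²))) = 1/((12 + G⁴*w²)/(3*(4 + G⁴*w²))) = 3*(4 + G⁴*w²)/(12 + G⁴*w²))
v(19, -3)*280 - 473 = (3*(4 + 19⁴*(-3)²)/(12 + 19⁴*(-3)²))*280 - 473 = (3*(4 + 130321*9)/(12 + 130321*9))*280 - 473 = (3*(4 + 1172889)/(12 + 1172889))*280 - 473 = (3*1172893/1172901)*280 - 473 = (3*(1/1172901)*1172893)*280 - 473 = (1172893/390967)*280 - 473 = 328410040/390967 - 473 = 143482649/390967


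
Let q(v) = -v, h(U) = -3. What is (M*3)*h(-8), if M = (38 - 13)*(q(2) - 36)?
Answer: 8550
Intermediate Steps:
M = -950 (M = (38 - 13)*(-1*2 - 36) = 25*(-2 - 36) = 25*(-38) = -950)
(M*3)*h(-8) = -950*3*(-3) = -2850*(-3) = 8550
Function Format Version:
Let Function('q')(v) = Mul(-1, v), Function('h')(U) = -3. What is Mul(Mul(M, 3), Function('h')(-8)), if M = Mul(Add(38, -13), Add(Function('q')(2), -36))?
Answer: 8550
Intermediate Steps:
M = -950 (M = Mul(Add(38, -13), Add(Mul(-1, 2), -36)) = Mul(25, Add(-2, -36)) = Mul(25, -38) = -950)
Mul(Mul(M, 3), Function('h')(-8)) = Mul(Mul(-950, 3), -3) = Mul(-2850, -3) = 8550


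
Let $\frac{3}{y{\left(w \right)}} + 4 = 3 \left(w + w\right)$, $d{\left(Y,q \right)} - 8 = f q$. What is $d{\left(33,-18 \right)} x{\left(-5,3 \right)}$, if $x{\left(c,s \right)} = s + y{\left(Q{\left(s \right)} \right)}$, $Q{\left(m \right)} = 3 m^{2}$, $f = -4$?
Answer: $\frac{19080}{79} \approx 241.52$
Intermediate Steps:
$d{\left(Y,q \right)} = 8 - 4 q$
$y{\left(w \right)} = \frac{3}{-4 + 6 w}$ ($y{\left(w \right)} = \frac{3}{-4 + 3 \left(w + w\right)} = \frac{3}{-4 + 3 \cdot 2 w} = \frac{3}{-4 + 6 w}$)
$x{\left(c,s \right)} = s + \frac{3}{2 \left(-2 + 9 s^{2}\right)}$ ($x{\left(c,s \right)} = s + \frac{3}{2 \left(-2 + 3 \cdot 3 s^{2}\right)} = s + \frac{3}{2 \left(-2 + 9 s^{2}\right)}$)
$d{\left(33,-18 \right)} x{\left(-5,3 \right)} = \left(8 - -72\right) \frac{3 - 12 + 18 \cdot 3^{3}}{2 \left(-2 + 9 \cdot 3^{2}\right)} = \left(8 + 72\right) \frac{3 - 12 + 18 \cdot 27}{2 \left(-2 + 9 \cdot 9\right)} = 80 \frac{3 - 12 + 486}{2 \left(-2 + 81\right)} = 80 \cdot \frac{1}{2} \cdot \frac{1}{79} \cdot 477 = 80 \cdot \frac{477}{158} = \frac{19080}{79}$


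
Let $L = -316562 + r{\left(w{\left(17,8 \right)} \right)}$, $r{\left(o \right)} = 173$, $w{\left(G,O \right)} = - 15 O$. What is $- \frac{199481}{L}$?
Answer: $\frac{199481}{316389} \approx 0.63049$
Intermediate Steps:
$L = -316389$ ($L = -316562 + 173 = -316389$)
$- \frac{199481}{L} = - \frac{199481}{-316389} = \left(-199481\right) \left(- \frac{1}{316389}\right) = \frac{199481}{316389}$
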